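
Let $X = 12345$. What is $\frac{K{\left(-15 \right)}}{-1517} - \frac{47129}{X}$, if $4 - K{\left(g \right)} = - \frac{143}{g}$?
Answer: $- \frac{71426384}{18727365} \approx -3.814$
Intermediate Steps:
$K{\left(g \right)} = 4 + \frac{143}{g}$ ($K{\left(g \right)} = 4 - - \frac{143}{g} = 4 + \frac{143}{g}$)
$\frac{K{\left(-15 \right)}}{-1517} - \frac{47129}{X} = \frac{4 + \frac{143}{-15}}{-1517} - \frac{47129}{12345} = \left(4 + 143 \left(- \frac{1}{15}\right)\right) \left(- \frac{1}{1517}\right) - \frac{47129}{12345} = \left(4 - \frac{143}{15}\right) \left(- \frac{1}{1517}\right) - \frac{47129}{12345} = \left(- \frac{83}{15}\right) \left(- \frac{1}{1517}\right) - \frac{47129}{12345} = \frac{83}{22755} - \frac{47129}{12345} = - \frac{71426384}{18727365}$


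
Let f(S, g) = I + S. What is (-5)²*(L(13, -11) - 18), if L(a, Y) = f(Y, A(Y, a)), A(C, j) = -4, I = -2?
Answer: -775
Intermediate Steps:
f(S, g) = -2 + S
L(a, Y) = -2 + Y
(-5)²*(L(13, -11) - 18) = (-5)²*((-2 - 11) - 18) = 25*(-13 - 18) = 25*(-31) = -775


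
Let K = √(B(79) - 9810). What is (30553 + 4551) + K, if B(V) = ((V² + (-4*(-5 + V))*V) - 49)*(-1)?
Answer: 35104 + √7382 ≈ 35190.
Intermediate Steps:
B(V) = 49 - V² - V*(20 - 4*V) (B(V) = ((V² + (20 - 4*V)*V) - 49)*(-1) = ((V² + V*(20 - 4*V)) - 49)*(-1) = (-49 + V² + V*(20 - 4*V))*(-1) = 49 - V² - V*(20 - 4*V))
K = √7382 (K = √((49 - 20*79 + 3*79²) - 9810) = √((49 - 1580 + 3*6241) - 9810) = √((49 - 1580 + 18723) - 9810) = √(17192 - 9810) = √7382 ≈ 85.919)
(30553 + 4551) + K = (30553 + 4551) + √7382 = 35104 + √7382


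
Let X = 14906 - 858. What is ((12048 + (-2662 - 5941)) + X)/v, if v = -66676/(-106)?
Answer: 927129/33338 ≈ 27.810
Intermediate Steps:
X = 14048
v = 33338/53 (v = -66676*(-1)/106 = -211*(-158/53) = 33338/53 ≈ 629.02)
((12048 + (-2662 - 5941)) + X)/v = ((12048 + (-2662 - 5941)) + 14048)/(33338/53) = ((12048 - 8603) + 14048)*(53/33338) = (3445 + 14048)*(53/33338) = 17493*(53/33338) = 927129/33338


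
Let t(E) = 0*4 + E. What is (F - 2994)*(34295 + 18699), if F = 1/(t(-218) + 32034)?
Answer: -2524027458191/15908 ≈ -1.5866e+8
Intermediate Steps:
t(E) = E (t(E) = 0 + E = E)
F = 1/31816 (F = 1/(-218 + 32034) = 1/31816 ≈ 3.1431e-5)
(F - 2994)*(34295 + 18699) = (1/31816 - 2994)*(34295 + 18699) = -95257103/31816*52994 = -2524027458191/15908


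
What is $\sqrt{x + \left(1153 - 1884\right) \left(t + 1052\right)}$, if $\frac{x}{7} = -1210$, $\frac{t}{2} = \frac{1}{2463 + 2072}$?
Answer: $\frac{2 i \sqrt{3997469093905}}{4535} \approx 881.75 i$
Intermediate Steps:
$t = \frac{2}{4535}$ ($t = \frac{2}{2463 + 2072} = \frac{2}{4535} \approx 0.00044101$)
$x = -8470$ ($x = 7 \left(-1210\right) = -8470$)
$\sqrt{x + \left(1153 - 1884\right) \left(t + 1052\right)} = \sqrt{-8470 + \left(1153 - 1884\right) \left(\frac{2}{4535} + 1052\right)} = \sqrt{-8470 - \frac{3487470882}{4535}} = \sqrt{- \frac{3525882332}{4535}} = \frac{2 i \sqrt{3997469093905}}{4535}$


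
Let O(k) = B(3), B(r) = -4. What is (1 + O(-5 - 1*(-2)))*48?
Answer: -144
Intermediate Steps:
O(k) = -4
(1 + O(-5 - 1*(-2)))*48 = (1 - 4)*48 = -3*48 = -144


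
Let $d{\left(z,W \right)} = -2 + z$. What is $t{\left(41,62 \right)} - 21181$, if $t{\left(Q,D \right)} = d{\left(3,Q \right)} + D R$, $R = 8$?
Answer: $-20684$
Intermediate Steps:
$t{\left(Q,D \right)} = 1 + 8 D$ ($t{\left(Q,D \right)} = \left(-2 + 3\right) + D 8 = 1 + 8 D$)
$t{\left(41,62 \right)} - 21181 = \left(1 + 8 \cdot 62\right) - 21181 = \left(1 + 496\right) - 21181 = 497 - 21181 = -20684$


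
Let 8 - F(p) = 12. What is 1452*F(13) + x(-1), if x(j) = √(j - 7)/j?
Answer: -5808 - 2*I*√2 ≈ -5808.0 - 2.8284*I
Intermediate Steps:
F(p) = -4 (F(p) = 8 - 1*12 = 8 - 12 = -4)
x(j) = √(-7 + j)/j
1452*F(13) + x(-1) = 1452*(-4) + √(-7 - 1)/(-1) = -5808 - √(-8) = -5808 - 2*I*√2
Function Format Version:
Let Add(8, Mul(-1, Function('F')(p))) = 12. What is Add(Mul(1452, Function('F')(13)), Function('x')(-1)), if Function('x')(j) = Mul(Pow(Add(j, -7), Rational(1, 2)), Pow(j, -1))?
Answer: Add(-5808, Mul(-2, I, Pow(2, Rational(1, 2)))) ≈ Add(-5808.0, Mul(-2.8284, I))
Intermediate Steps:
Function('F')(p) = -4 (Function('F')(p) = Add(8, Mul(-1, 12)) = Add(8, -12) = -4)
Function('x')(j) = Mul(Pow(j, -1), Pow(Add(-7, j), Rational(1, 2))) (Function('x')(j) = Mul(Pow(Add(-7, j), Rational(1, 2)), Pow(j, -1)) = Mul(Pow(j, -1), Pow(Add(-7, j), Rational(1, 2))))
Add(Mul(1452, Function('F')(13)), Function('x')(-1)) = Add(Mul(1452, -4), Mul(Pow(-1, -1), Pow(Add(-7, -1), Rational(1, 2)))) = Add(-5808, Mul(-1, Pow(-8, Rational(1, 2)))) = Add(-5808, Mul(-1, Mul(2, I, Pow(2, Rational(1, 2))))) = Add(-5808, Mul(-2, I, Pow(2, Rational(1, 2))))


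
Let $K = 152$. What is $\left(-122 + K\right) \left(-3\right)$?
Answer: $-90$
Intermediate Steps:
$\left(-122 + K\right) \left(-3\right) = \left(-122 + 152\right) \left(-3\right) = 30 \left(-3\right) = -90$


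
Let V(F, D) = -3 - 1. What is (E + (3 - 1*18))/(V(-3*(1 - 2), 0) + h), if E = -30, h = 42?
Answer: -45/38 ≈ -1.1842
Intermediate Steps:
V(F, D) = -4
(E + (3 - 1*18))/(V(-3*(1 - 2), 0) + h) = (-30 + (3 - 1*18))/(-4 + 42) = (-30 + (3 - 18))/38 = (-30 - 15)/38 = (1/38)*(-45) = -45/38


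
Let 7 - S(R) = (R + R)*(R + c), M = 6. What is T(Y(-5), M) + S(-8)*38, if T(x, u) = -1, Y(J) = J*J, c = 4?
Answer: -2167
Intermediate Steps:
Y(J) = J²
S(R) = 7 - 2*R*(4 + R) (S(R) = 7 - (R + R)*(R + 4) = 7 - 2*R*(4 + R))
T(Y(-5), M) + S(-8)*38 = -1 + (7 - 8*(-8) - 2*(-8)²)*38 = -1 + (7 + 64 - 2*64)*38 = -1 + (7 + 64 - 128)*38 = -1 - 57*38 = -1 - 2166 = -2167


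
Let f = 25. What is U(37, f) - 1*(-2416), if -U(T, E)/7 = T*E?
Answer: -4059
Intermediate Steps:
U(T, E) = -7*E*T (U(T, E) = -7*T*E = -7*E*T)
U(37, f) - 1*(-2416) = -7*25*37 - 1*(-2416) = -6475 + 2416 = -4059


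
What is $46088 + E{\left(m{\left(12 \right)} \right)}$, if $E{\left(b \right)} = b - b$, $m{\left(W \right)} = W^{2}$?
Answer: $46088$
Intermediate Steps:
$E{\left(b \right)} = 0$
$46088 + E{\left(m{\left(12 \right)} \right)} = 46088 + 0 = 46088$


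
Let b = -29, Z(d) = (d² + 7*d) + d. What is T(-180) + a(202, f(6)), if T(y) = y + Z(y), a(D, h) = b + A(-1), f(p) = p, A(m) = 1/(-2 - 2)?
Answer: 123003/4 ≈ 30751.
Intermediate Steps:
Z(d) = d² + 8*d
A(m) = -¼ (A(m) = 1/(-4) = -¼)
a(D, h) = -117/4 (a(D, h) = -29 - ¼ = -117/4)
T(y) = y + y*(8 + y)
T(-180) + a(202, f(6)) = -180*(9 - 180) - 117/4 = -180*(-171) - 117/4 = 30780 - 117/4 = 123003/4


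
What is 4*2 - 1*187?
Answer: -179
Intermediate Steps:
4*2 - 1*187 = 8 - 187 = -179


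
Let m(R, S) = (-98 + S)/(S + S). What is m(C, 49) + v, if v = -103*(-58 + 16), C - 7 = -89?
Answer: 8651/2 ≈ 4325.5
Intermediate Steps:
C = -82 (C = 7 - 89 = -82)
m(R, S) = (-98 + S)/(2*S) (m(R, S) = (-98 + S)/((2*S)) = (-98 + S)*(1/(2*S)) = (-98 + S)/(2*S))
v = 4326 (v = -103*(-42) = 4326)
m(C, 49) + v = (½)*(-98 + 49)/49 + 4326 = (½)*(1/49)*(-49) + 4326 = -½ + 4326 = 8651/2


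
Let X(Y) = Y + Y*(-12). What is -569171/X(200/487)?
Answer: 277186277/2200 ≈ 1.2599e+5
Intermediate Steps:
X(Y) = -11*Y (X(Y) = Y - 12*Y = -11*Y)
-569171/X(200/487) = -569171/((-2200/487)) = -569171/((-11*200/487)) = -569171/(-2200/487) = -569171*(-487/2200) = 277186277/2200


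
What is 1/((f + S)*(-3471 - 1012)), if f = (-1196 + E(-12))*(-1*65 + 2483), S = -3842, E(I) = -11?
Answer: 1/13100975744 ≈ 7.6330e-11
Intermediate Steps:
f = -2918526 (f = (-1196 - 11)*(-1*65 + 2483) = -1207*(-65 + 2483) = -1207*2418 = -2918526)
1/((f + S)*(-3471 - 1012)) = 1/((-2918526 - 3842)*(-3471 - 1012)) = 1/(-2922368*(-4483)) = 1/13100975744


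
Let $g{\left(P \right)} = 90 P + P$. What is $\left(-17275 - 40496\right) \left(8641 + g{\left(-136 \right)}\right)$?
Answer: $215774685$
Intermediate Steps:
$g{\left(P \right)} = 91 P$
$\left(-17275 - 40496\right) \left(8641 + g{\left(-136 \right)}\right) = \left(-17275 - 40496\right) \left(8641 + 91 \left(-136\right)\right) = - 57771 \left(8641 - 12376\right) = \left(-57771\right) \left(-3735\right) = 215774685$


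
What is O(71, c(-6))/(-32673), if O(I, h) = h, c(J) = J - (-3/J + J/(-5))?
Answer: 77/326730 ≈ 0.00023567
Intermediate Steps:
c(J) = 3/J + 6*J/5 (c(J) = J - (-3/J + J*(-⅕)) = J - (-3/J - J/5) = J + (3/J + J/5) = 3/J + 6*J/5)
O(71, c(-6))/(-32673) = (3/(-6) + (6/5)*(-6))/(-32673) = (3*(-⅙) - 36/5)*(-1/32673) = (-½ - 36/5)*(-1/32673) = -77/10*(-1/32673) = 77/326730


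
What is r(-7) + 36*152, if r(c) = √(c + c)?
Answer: 5472 + I*√14 ≈ 5472.0 + 3.7417*I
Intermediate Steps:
r(c) = √2*√c (r(c) = √(2*c) = √2*√c)
r(-7) + 36*152 = √2*√(-7) + 36*152 = √2*(I*√7) + 5472 = I*√14 + 5472 = 5472 + I*√14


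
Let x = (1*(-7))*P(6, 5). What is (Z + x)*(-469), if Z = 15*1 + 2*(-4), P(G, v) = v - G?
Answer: -6566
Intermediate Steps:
Z = 7 (Z = 15 - 8 = 7)
x = 7 (x = (1*(-7))*(5 - 1*6) = -7*(5 - 6) = -7*(-1) = 7)
(Z + x)*(-469) = (7 + 7)*(-469) = 14*(-469) = -6566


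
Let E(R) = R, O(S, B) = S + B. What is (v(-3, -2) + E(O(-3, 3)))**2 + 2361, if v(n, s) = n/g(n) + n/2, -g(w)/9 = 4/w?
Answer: 37825/16 ≈ 2364.1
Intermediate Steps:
O(S, B) = B + S
g(w) = -36/w
v(n, s) = n/2 - n**2/36 (v(n, s) = n/((-36/n)) + n/2 = n*(-n/36) + n*(1/2) = -n**2/36 + n/2 = n/2 - n**2/36)
(v(-3, -2) + E(O(-3, 3)))**2 + 2361 = ((1/36)*(-3)*(18 - 1*(-3)) + (3 - 3))**2 + 2361 = ((1/36)*(-3)*(18 + 3) + 0)**2 + 2361 = ((1/36)*(-3)*21 + 0)**2 + 2361 = (-7/4 + 0)**2 + 2361 = (-7/4)**2 + 2361 = 49/16 + 2361 = 37825/16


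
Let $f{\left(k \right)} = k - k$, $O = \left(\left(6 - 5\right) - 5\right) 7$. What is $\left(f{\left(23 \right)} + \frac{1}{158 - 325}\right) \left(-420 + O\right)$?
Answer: $\frac{448}{167} \approx 2.6826$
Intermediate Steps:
$O = -28$ ($O = \left(1 - 5\right) 7 = \left(-4\right) 7 = -28$)
$f{\left(k \right)} = 0$
$\left(f{\left(23 \right)} + \frac{1}{158 - 325}\right) \left(-420 + O\right) = \left(0 + \frac{1}{158 - 325}\right) \left(-420 - 28\right) = \left(0 + \frac{1}{-167}\right) \left(-448\right) = \left(0 - \frac{1}{167}\right) \left(-448\right) = \left(- \frac{1}{167}\right) \left(-448\right) = \frac{448}{167}$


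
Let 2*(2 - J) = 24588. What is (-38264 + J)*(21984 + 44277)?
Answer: -3349891116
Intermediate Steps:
J = -12292 (J = 2 - ½*24588 = 2 - 12294 = -12292)
(-38264 + J)*(21984 + 44277) = (-38264 - 12292)*(21984 + 44277) = -50556*66261 = -3349891116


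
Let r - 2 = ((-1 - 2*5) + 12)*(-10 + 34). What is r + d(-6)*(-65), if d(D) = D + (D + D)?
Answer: 1196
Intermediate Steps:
d(D) = 3*D (d(D) = D + 2*D = 3*D)
r = 26 (r = 2 + ((-1 - 2*5) + 12)*(-10 + 34) = 2 + ((-1 - 10) + 12)*24 = 2 + (-11 + 12)*24 = 2 + 1*24 = 2 + 24 = 26)
r + d(-6)*(-65) = 26 + (3*(-6))*(-65) = 26 - 18*(-65) = 26 + 1170 = 1196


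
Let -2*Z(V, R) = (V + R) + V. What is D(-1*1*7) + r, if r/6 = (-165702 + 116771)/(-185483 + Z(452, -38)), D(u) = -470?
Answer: -14514489/30986 ≈ -468.42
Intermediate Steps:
Z(V, R) = -V - R/2 (Z(V, R) = -((V + R) + V)/2 = -((R + V) + V)/2 = -(R + 2*V)/2 = -V - R/2)
r = 48931/30986 (r = 6*((-165702 + 116771)/(-185483 + (-1*452 - ½*(-38)))) = 6*(-48931/(-185483 + (-452 + 19))) = 6*(-48931/(-185483 - 433)) = 6*(-48931/(-185916)) = 6*(-48931*(-1/185916)) = 6*(48931/185916) = 48931/30986 ≈ 1.5791)
D(-1*1*7) + r = -470 + 48931/30986 = -14514489/30986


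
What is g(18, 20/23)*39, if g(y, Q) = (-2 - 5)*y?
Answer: -4914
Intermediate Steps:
g(y, Q) = -7*y
g(18, 20/23)*39 = -7*18*39 = -126*39 = -4914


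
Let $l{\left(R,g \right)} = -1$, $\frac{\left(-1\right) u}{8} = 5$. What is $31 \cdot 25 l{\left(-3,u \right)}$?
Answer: $-775$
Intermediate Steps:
$u = -40$ ($u = \left(-8\right) 5 = -40$)
$31 \cdot 25 l{\left(-3,u \right)} = 31 \cdot 25 \left(-1\right) = 775 \left(-1\right) = -775$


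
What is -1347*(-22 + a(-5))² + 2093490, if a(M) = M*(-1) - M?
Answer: 1899522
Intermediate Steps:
a(M) = -2*M (a(M) = -M - M = -2*M)
-1347*(-22 + a(-5))² + 2093490 = -1347*(-22 - 2*(-5))² + 2093490 = -1347*(-22 + 10)² + 2093490 = -1347*(-12)² + 2093490 = -1347*144 + 2093490 = -193968 + 2093490 = 1899522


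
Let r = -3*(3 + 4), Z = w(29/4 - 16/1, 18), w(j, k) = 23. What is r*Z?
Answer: -483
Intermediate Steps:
Z = 23
r = -21 (r = -3*7 = -21)
r*Z = -21*23 = -483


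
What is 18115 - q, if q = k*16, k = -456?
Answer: 25411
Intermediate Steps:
q = -7296 (q = -456*16 = -7296)
18115 - q = 18115 - 1*(-7296) = 18115 + 7296 = 25411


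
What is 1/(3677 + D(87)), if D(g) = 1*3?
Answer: 1/3680 ≈ 0.00027174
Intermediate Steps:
D(g) = 3
1/(3677 + D(87)) = 1/(3677 + 3) = 1/3680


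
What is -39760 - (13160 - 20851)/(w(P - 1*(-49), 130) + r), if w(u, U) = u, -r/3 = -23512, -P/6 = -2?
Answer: -2806929029/70597 ≈ -39760.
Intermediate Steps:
P = 12 (P = -6*(-2) = 12)
r = 70536 (r = -3*(-23512) = 70536)
-39760 - (13160 - 20851)/(w(P - 1*(-49), 130) + r) = -39760 - (13160 - 20851)/((12 - 1*(-49)) + 70536) = -39760 - (-7691)/((12 + 49) + 70536) = -39760 - (-7691)/(61 + 70536) = -39760 - (-7691)/70597 = -39760 - 1*(-7691/70597) = -39760 + 7691/70597 = -2806929029/70597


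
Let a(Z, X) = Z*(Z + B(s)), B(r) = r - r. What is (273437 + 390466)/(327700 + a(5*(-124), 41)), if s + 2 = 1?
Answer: 663903/712100 ≈ 0.93232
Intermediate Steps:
s = -1 (s = -2 + 1 = -1)
B(r) = 0
a(Z, X) = Z**2 (a(Z, X) = Z*(Z + 0) = Z*Z = Z**2)
(273437 + 390466)/(327700 + a(5*(-124), 41)) = (273437 + 390466)/(327700 + (5*(-124))**2) = 663903/(327700 + (-620)**2) = 663903/(327700 + 384400) = 663903/712100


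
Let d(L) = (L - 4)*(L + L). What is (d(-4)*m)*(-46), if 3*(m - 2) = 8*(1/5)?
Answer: -111872/15 ≈ -7458.1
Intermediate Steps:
d(L) = 2*L*(-4 + L) (d(L) = (-4 + L)*(2*L) = 2*L*(-4 + L))
m = 38/15 (m = 2 + (8*(1/5))/3 = 2 + (8*(1*(⅕)))/3 = 2 + (8*(⅕))/3 = 2 + (⅓)*(8/5) = 2 + 8/15 = 38/15 ≈ 2.5333)
(d(-4)*m)*(-46) = ((2*(-4)*(-4 - 4))*(38/15))*(-46) = ((2*(-4)*(-8))*(38/15))*(-46) = (64*(38/15))*(-46) = (2432/15)*(-46) = -111872/15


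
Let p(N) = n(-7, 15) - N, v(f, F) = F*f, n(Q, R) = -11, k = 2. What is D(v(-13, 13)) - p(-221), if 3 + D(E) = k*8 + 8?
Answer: -189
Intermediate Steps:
D(E) = 21 (D(E) = -3 + (2*8 + 8) = -3 + (16 + 8) = -3 + 24 = 21)
p(N) = -11 - N
D(v(-13, 13)) - p(-221) = 21 - (-11 - 1*(-221)) = 21 - (-11 + 221) = 21 - 1*210 = 21 - 210 = -189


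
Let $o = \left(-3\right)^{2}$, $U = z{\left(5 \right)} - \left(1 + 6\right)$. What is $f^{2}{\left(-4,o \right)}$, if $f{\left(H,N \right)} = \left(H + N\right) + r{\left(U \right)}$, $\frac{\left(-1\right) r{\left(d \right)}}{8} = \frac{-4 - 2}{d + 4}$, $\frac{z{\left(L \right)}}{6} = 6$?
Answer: $\frac{5041}{121} \approx 41.661$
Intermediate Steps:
$z{\left(L \right)} = 36$ ($z{\left(L \right)} = 6 \cdot 6 = 36$)
$U = 29$ ($U = 36 - \left(1 + 6\right) = 36 - 7 = 29$)
$r{\left(d \right)} = \frac{48}{4 + d}$ ($r{\left(d \right)} = - 8 \frac{-4 - 2}{d + 4} = - 8 \left(- \frac{6}{4 + d}\right) = \frac{48}{4 + d}$)
$o = 9$
$f{\left(H,N \right)} = \frac{16}{11} + H + N$ ($f{\left(H,N \right)} = \left(H + N\right) + \frac{48}{4 + 29} = \left(H + N\right) + \frac{48}{33} = \left(H + N\right) + 48 \cdot \frac{1}{33} = \left(H + N\right) + \frac{16}{11} = \frac{16}{11} + H + N$)
$f^{2}{\left(-4,o \right)} = \left(\frac{16}{11} - 4 + 9\right)^{2} = \left(\frac{71}{11}\right)^{2} = \frac{5041}{121}$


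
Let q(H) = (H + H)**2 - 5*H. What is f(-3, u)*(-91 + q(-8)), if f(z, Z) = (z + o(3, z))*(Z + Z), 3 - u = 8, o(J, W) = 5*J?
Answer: -24600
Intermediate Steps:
q(H) = -5*H + 4*H**2 (q(H) = (2*H)**2 - 5*H = 4*H**2 - 5*H = -5*H + 4*H**2)
u = -5 (u = 3 - 1*8 = 3 - 8 = -5)
f(z, Z) = 2*Z*(15 + z) (f(z, Z) = (z + 5*3)*(Z + Z) = (z + 15)*(2*Z) = (15 + z)*(2*Z) = 2*Z*(15 + z))
f(-3, u)*(-91 + q(-8)) = (2*(-5)*(15 - 3))*(-91 - 8*(-5 + 4*(-8))) = (2*(-5)*12)*(-91 - 8*(-5 - 32)) = -120*(-91 - 8*(-37)) = -120*(-91 + 296) = -120*205 = -24600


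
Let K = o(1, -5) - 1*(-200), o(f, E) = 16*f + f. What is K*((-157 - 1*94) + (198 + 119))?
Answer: 14322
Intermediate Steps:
o(f, E) = 17*f
K = 217 (K = 17*1 - 1*(-200) = 17 + 200 = 217)
K*((-157 - 1*94) + (198 + 119)) = 217*((-157 - 1*94) + (198 + 119)) = 217*((-157 - 94) + 317) = 217*(-251 + 317) = 217*66 = 14322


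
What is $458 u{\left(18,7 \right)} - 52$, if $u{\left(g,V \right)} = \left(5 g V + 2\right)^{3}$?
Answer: $115615673292$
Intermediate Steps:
$u{\left(g,V \right)} = \left(2 + 5 V g\right)^{3}$ ($u{\left(g,V \right)} = \left(5 V g + 2\right)^{3} = \left(2 + 5 V g\right)^{3}$)
$458 u{\left(18,7 \right)} - 52 = 458 \left(2 + 5 \cdot 7 \cdot 18\right)^{3} - 52 = 458 \left(2 + 630\right)^{3} - 52 = 458 \cdot 632^{3} - 52 = 458 \cdot 252435968 - 52 = 115615673344 - 52 = 115615673292$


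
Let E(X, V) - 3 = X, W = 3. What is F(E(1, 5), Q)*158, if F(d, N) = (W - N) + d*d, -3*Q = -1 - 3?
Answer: 8374/3 ≈ 2791.3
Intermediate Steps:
E(X, V) = 3 + X
Q = 4/3 (Q = -(-1 - 3)/3 = -1/3*(-4) = 4/3 ≈ 1.3333)
F(d, N) = 3 + d**2 - N (F(d, N) = (3 - N) + d*d = (3 - N) + d**2 = 3 + d**2 - N)
F(E(1, 5), Q)*158 = (3 + (3 + 1)**2 - 1*4/3)*158 = (3 + 4**2 - 4/3)*158 = (3 + 16 - 4/3)*158 = (53/3)*158 = 8374/3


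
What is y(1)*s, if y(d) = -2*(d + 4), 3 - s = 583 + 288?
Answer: 8680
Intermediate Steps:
s = -868 (s = 3 - (583 + 288) = 3 - 1*871 = 3 - 871 = -868)
y(d) = -8 - 2*d (y(d) = -2*(4 + d) = -8 - 2*d)
y(1)*s = (-8 - 2*1)*(-868) = (-8 - 2)*(-868) = -10*(-868) = 8680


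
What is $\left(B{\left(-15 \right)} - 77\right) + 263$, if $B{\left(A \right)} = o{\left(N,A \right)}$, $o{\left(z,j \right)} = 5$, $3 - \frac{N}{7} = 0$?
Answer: $191$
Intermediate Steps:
$N = 21$ ($N = 21 - 0 = 21 + 0 = 21$)
$B{\left(A \right)} = 5$
$\left(B{\left(-15 \right)} - 77\right) + 263 = \left(5 - 77\right) + 263 = -72 + 263 = 191$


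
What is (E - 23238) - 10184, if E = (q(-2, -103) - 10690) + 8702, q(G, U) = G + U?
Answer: -35515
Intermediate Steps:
E = -2093 (E = ((-2 - 103) - 10690) + 8702 = (-105 - 10690) + 8702 = -10795 + 8702 = -2093)
(E - 23238) - 10184 = (-2093 - 23238) - 10184 = -25331 - 10184 = -35515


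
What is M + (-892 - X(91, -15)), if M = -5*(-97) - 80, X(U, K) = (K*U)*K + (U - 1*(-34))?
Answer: -21087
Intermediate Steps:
X(U, K) = 34 + U + U*K**2 (X(U, K) = U*K**2 + (U + 34) = U*K**2 + (34 + U) = 34 + U + U*K**2)
M = 405 (M = 485 - 80 = 405)
M + (-892 - X(91, -15)) = 405 + (-892 - (34 + 91 + 91*(-15)**2)) = 405 + (-892 - (34 + 91 + 91*225)) = 405 + (-892 - (34 + 91 + 20475)) = 405 + (-892 - 1*20600) = 405 + (-892 - 20600) = 405 - 21492 = -21087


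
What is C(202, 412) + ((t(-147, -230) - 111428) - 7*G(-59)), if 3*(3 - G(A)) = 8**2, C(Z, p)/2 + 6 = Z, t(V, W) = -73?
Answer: -332942/3 ≈ -1.1098e+5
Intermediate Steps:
C(Z, p) = -12 + 2*Z
G(A) = -55/3 (G(A) = 3 - 1/3*8**2 = 3 - 1/3*64 = 3 - 64/3 = -55/3)
C(202, 412) + ((t(-147, -230) - 111428) - 7*G(-59)) = (-12 + 2*202) + ((-73 - 111428) - 7*(-55/3)) = (-12 + 404) + (-111501 + 385/3) = 392 - 334118/3 = -332942/3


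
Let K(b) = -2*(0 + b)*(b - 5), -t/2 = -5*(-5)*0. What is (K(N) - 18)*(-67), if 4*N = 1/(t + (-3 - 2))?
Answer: 247967/200 ≈ 1239.8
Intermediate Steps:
t = 0 (t = -2*(-5*(-5))*0 = -50*0 = -2*0 = 0)
N = -1/20 (N = 1/(4*(0 + (-3 - 2))) = 1/(4*(0 - 5)) = (1/4)/(-5) = (1/4)*(-1/5) = -1/20 ≈ -0.050000)
K(b) = -2*b*(-5 + b)
(K(N) - 18)*(-67) = (2*(-1/20)*(5 - 1*(-1/20)) - 18)*(-67) = (2*(-1/20)*(5 + 1/20) - 18)*(-67) = (2*(-1/20)*(101/20) - 18)*(-67) = (-101/200 - 18)*(-67) = -3701/200*(-67) = 247967/200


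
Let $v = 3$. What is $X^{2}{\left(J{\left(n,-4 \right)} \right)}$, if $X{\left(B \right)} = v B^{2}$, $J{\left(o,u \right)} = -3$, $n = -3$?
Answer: $729$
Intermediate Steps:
$X{\left(B \right)} = 3 B^{2}$
$X^{2}{\left(J{\left(n,-4 \right)} \right)} = \left(3 \left(-3\right)^{2}\right)^{2} = \left(3 \cdot 9\right)^{2} = 27^{2} = 729$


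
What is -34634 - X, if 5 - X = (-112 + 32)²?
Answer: -28239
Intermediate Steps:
X = -6395 (X = 5 - (-112 + 32)² = 5 - 1*(-80)² = 5 - 1*6400 = 5 - 6400 = -6395)
-34634 - X = -34634 - 1*(-6395) = -34634 + 6395 = -28239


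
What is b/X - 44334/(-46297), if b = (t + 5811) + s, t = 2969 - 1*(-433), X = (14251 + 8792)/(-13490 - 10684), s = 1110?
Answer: -3850770506544/355607257 ≈ -10829.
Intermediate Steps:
X = -7681/8058 (X = 23043/(-24174) = 23043*(-1/24174) = -7681/8058 ≈ -0.95321)
t = 3402 (t = 2969 + 433 = 3402)
b = 10323 (b = (3402 + 5811) + 1110 = 9213 + 1110 = 10323)
b/X - 44334/(-46297) = 10323/(-7681/8058) - 44334/(-46297) = 10323*(-8058/7681) - 44334*(-1/46297) = -83182734/7681 + 44334/46297 = -3850770506544/355607257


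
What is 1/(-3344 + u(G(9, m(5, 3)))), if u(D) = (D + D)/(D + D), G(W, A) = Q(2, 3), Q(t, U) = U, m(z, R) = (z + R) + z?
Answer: -1/3343 ≈ -0.00029913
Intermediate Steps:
m(z, R) = R + 2*z (m(z, R) = (R + z) + z = R + 2*z)
G(W, A) = 3
u(D) = 1 (u(D) = (2*D)/((2*D)) = (2*D)*(1/(2*D)) = 1)
1/(-3344 + u(G(9, m(5, 3)))) = 1/(-3344 + 1) = 1/(-3343) = -1/3343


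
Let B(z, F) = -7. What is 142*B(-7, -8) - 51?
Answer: -1045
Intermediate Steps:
142*B(-7, -8) - 51 = 142*(-7) - 51 = -994 - 51 = -1045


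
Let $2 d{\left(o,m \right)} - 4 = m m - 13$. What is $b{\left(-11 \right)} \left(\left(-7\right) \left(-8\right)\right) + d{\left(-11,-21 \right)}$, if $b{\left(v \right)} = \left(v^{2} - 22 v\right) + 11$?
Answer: $21160$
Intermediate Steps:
$d{\left(o,m \right)} = - \frac{9}{2} + \frac{m^{2}}{2}$ ($d{\left(o,m \right)} = 2 + \frac{m m - 13}{2} = 2 + \frac{m^{2} - 13}{2} = 2 + \frac{-13 + m^{2}}{2} = 2 + \left(- \frac{13}{2} + \frac{m^{2}}{2}\right) = - \frac{9}{2} + \frac{m^{2}}{2}$)
$b{\left(v \right)} = 11 + v^{2} - 22 v$
$b{\left(-11 \right)} \left(\left(-7\right) \left(-8\right)\right) + d{\left(-11,-21 \right)} = \left(11 + \left(-11\right)^{2} - -242\right) \left(\left(-7\right) \left(-8\right)\right) - \left(\frac{9}{2} - \frac{\left(-21\right)^{2}}{2}\right) = \left(11 + 121 + 242\right) 56 + \left(- \frac{9}{2} + \frac{1}{2} \cdot 441\right) = 374 \cdot 56 + \left(- \frac{9}{2} + \frac{441}{2}\right) = 20944 + 216 = 21160$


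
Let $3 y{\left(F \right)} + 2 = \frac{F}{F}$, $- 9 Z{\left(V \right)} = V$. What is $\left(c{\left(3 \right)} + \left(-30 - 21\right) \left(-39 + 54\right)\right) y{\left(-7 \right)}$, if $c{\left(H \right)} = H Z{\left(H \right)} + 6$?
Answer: $\frac{760}{3} \approx 253.33$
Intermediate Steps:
$Z{\left(V \right)} = - \frac{V}{9}$
$c{\left(H \right)} = 6 - \frac{H^{2}}{9}$ ($c{\left(H \right)} = H \left(- \frac{H}{9}\right) + 6 = - \frac{H^{2}}{9} + 6 = 6 - \frac{H^{2}}{9}$)
$y{\left(F \right)} = - \frac{1}{3}$ ($y{\left(F \right)} = - \frac{2}{3} + \frac{F \frac{1}{F}}{3} = - \frac{2}{3} + \frac{1}{3} \cdot 1 = - \frac{2}{3} + \frac{1}{3} = - \frac{1}{3}$)
$\left(c{\left(3 \right)} + \left(-30 - 21\right) \left(-39 + 54\right)\right) y{\left(-7 \right)} = \left(\left(6 - \frac{3^{2}}{9}\right) + \left(-30 - 21\right) \left(-39 + 54\right)\right) \left(- \frac{1}{3}\right) = \left(\left(6 - 1\right) - 765\right) \left(- \frac{1}{3}\right) = \left(5 - 765\right) \left(- \frac{1}{3}\right) = \left(-760\right) \left(- \frac{1}{3}\right) = \frac{760}{3}$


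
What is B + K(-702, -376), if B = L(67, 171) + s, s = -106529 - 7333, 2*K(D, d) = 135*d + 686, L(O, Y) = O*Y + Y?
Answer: -127271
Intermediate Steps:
L(O, Y) = Y + O*Y
K(D, d) = 343 + 135*d/2 (K(D, d) = (135*d + 686)/2 = (686 + 135*d)/2 = 343 + 135*d/2)
s = -113862
B = -102234 (B = 171*(1 + 67) - 113862 = 171*68 - 113862 = 11628 - 113862 = -102234)
B + K(-702, -376) = -102234 + (343 + (135/2)*(-376)) = -102234 + (343 - 25380) = -102234 - 25037 = -127271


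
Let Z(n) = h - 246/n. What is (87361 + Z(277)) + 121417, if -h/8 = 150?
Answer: 57498860/277 ≈ 2.0758e+5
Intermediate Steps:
h = -1200 (h = -8*150 = -1200)
Z(n) = -1200 - 246/n
(87361 + Z(277)) + 121417 = (87361 + (-1200 - 246/277)) + 121417 = (87361 - 332646/277) + 121417 = 23866351/277 + 121417 = 57498860/277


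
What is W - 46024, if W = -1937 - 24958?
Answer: -72919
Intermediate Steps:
W = -26895
W - 46024 = -26895 - 46024 = -72919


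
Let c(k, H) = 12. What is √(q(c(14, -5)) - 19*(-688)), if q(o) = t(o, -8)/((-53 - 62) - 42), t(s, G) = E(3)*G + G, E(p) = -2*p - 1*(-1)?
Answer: 4*√20137919/157 ≈ 114.33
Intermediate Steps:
E(p) = 1 - 2*p (E(p) = -2*p + 1 = 1 - 2*p)
t(s, G) = -4*G (t(s, G) = (1 - 2*3)*G + G = (1 - 6)*G + G = -5*G + G = -4*G)
q(o) = -32/157 (q(o) = (-4*(-8))/((-53 - 62) - 42) = 32/(-115 - 42) = 32/(-157) = 32*(-1/157) = -32/157)
√(q(c(14, -5)) - 19*(-688)) = √(-32/157 - 19*(-688)) = √(-32/157 + 13072) = √(2052272/157) = 4*√20137919/157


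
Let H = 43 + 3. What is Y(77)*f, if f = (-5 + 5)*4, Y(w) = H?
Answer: 0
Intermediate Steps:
H = 46
Y(w) = 46
f = 0 (f = 0*4 = 0)
Y(77)*f = 46*0 = 0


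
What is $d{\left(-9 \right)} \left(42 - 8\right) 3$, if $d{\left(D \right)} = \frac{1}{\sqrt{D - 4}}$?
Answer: $- \frac{102 i \sqrt{13}}{13} \approx - 28.29 i$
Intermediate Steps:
$d{\left(D \right)} = \frac{1}{\sqrt{-4 + D}}$
$d{\left(-9 \right)} \left(42 - 8\right) 3 = \frac{42 - 8}{\sqrt{-4 - 9}} \cdot 3 = \frac{42 - 8}{i \sqrt{13}} \cdot 3 = - \frac{i \sqrt{13}}{13} \cdot 34 \cdot 3 = - \frac{34 i \sqrt{13}}{13} \cdot 3 = - \frac{102 i \sqrt{13}}{13}$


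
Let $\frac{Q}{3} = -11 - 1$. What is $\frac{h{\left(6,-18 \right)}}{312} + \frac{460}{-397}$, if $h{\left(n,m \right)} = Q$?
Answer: $- \frac{13151}{10322} \approx -1.2741$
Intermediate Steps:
$Q = -36$ ($Q = 3 \left(-11 - 1\right) = 3 \left(-12\right) = -36$)
$h{\left(n,m \right)} = -36$
$\frac{h{\left(6,-18 \right)}}{312} + \frac{460}{-397} = - \frac{36}{312} + \frac{460}{-397} = \left(-36\right) \frac{1}{312} + 460 \left(- \frac{1}{397}\right) = - \frac{3}{26} - \frac{460}{397} = - \frac{13151}{10322}$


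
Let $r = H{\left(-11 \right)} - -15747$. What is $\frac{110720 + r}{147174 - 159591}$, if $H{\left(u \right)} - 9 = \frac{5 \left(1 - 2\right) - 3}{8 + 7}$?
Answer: $- \frac{1897132}{186255} \approx -10.186$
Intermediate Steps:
$H{\left(u \right)} = \frac{127}{15}$ ($H{\left(u \right)} = 9 + \frac{5 \left(1 - 2\right) - 3}{8 + 7} = 9 + \frac{5 \left(-1\right) - 3}{15} = 9 + \left(-5 - 3\right) \frac{1}{15} = 9 - \frac{8}{15} = \frac{127}{15}$)
$r = \frac{236332}{15}$ ($r = \frac{127}{15} - -15747 = \frac{127}{15} + 15747 = \frac{236332}{15} \approx 15755.0$)
$\frac{110720 + r}{147174 - 159591} = \frac{110720 + \frac{236332}{15}}{147174 - 159591} = \frac{1897132}{15 \left(-12417\right)} = \frac{1897132}{15} \left(- \frac{1}{12417}\right) = - \frac{1897132}{186255}$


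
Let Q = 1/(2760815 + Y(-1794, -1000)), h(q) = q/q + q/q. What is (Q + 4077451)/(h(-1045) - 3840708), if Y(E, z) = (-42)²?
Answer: -5632140253065/5305126870387 ≈ -1.0616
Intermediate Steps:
Y(E, z) = 1764
h(q) = 2 (h(q) = 1 + 1 = 2)
Q = 1/2762579 (Q = 1/(2760815 + 1764) = 1/2762579 ≈ 3.6198e-7)
(Q + 4077451)/(h(-1045) - 3840708) = (1/2762579 + 4077451)/(2 - 3840708) = (11264280506130/2762579)/(-3840706) = (11264280506130/2762579)*(-1/3840706) = -5632140253065/5305126870387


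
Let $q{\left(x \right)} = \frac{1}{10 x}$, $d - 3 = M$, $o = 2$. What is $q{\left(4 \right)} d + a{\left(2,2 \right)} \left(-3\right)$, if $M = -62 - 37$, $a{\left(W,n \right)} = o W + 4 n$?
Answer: $- \frac{192}{5} \approx -38.4$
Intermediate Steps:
$a{\left(W,n \right)} = 2 W + 4 n$
$M = -99$
$d = -96$ ($d = 3 - 99 = -96$)
$q{\left(x \right)} = \frac{1}{10 x}$
$q{\left(4 \right)} d + a{\left(2,2 \right)} \left(-3\right) = \frac{1}{10 \cdot 4} \left(-96\right) + \left(2 \cdot 2 + 4 \cdot 2\right) \left(-3\right) = \frac{1}{10} \cdot \frac{1}{4} \left(-96\right) + \left(4 + 8\right) \left(-3\right) = \frac{1}{40} \left(-96\right) + 12 \left(-3\right) = - \frac{12}{5} - 36 = - \frac{192}{5}$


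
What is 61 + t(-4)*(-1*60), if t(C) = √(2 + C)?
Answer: 61 - 60*I*√2 ≈ 61.0 - 84.853*I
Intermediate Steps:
61 + t(-4)*(-1*60) = 61 + √(2 - 4)*(-1*60) = 61 + √(-2)*(-60) = 61 + (I*√2)*(-60) = 61 - 60*I*√2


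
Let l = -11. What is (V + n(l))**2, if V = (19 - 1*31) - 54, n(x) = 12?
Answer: 2916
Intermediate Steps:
V = -66 (V = (19 - 31) - 54 = -12 - 54 = -66)
(V + n(l))**2 = (-66 + 12)**2 = (-54)**2 = 2916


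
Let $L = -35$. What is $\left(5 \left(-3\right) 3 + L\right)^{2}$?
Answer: $6400$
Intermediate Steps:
$\left(5 \left(-3\right) 3 + L\right)^{2} = \left(5 \left(-3\right) 3 - 35\right)^{2} = \left(\left(-15\right) 3 - 35\right)^{2} = \left(-45 - 35\right)^{2} = \left(-80\right)^{2} = 6400$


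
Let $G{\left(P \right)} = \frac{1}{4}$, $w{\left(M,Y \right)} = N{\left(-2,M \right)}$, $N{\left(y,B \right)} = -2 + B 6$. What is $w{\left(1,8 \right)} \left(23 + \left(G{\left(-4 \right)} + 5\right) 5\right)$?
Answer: $197$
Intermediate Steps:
$N{\left(y,B \right)} = -2 + 6 B$
$w{\left(M,Y \right)} = -2 + 6 M$
$G{\left(P \right)} = \frac{1}{4}$
$w{\left(1,8 \right)} \left(23 + \left(G{\left(-4 \right)} + 5\right) 5\right) = \left(-2 + 6 \cdot 1\right) \left(23 + \left(\frac{1}{4} + 5\right) 5\right) = \left(-2 + 6\right) \left(23 + \frac{21}{4} \cdot 5\right) = 4 \left(23 + \frac{105}{4}\right) = 4 \cdot \frac{197}{4} = 197$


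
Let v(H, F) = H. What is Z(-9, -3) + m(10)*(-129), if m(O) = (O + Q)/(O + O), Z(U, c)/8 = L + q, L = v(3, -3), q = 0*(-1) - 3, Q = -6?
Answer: -129/5 ≈ -25.800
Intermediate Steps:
q = -3 (q = 0 - 3 = -3)
L = 3
Z(U, c) = 0 (Z(U, c) = 8*(3 - 3) = 8*0 = 0)
m(O) = (-6 + O)/(2*O) (m(O) = (O - 6)/(O + O) = (-6 + O)/((2*O)) = (-6 + O)*(1/(2*O)) = (-6 + O)/(2*O))
Z(-9, -3) + m(10)*(-129) = 0 + ((1/2)*(-6 + 10)/10)*(-129) = 0 + ((1/2)*(1/10)*4)*(-129) = 0 + (1/5)*(-129) = 0 - 129/5 = -129/5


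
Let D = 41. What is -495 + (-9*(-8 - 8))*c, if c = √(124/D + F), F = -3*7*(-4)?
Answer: -495 + 576*√9143/41 ≈ 848.33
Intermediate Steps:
F = 84 (F = -21*(-4) = 84)
c = 4*√9143/41 (c = √(124/41 + 84) = √(3568/41) = 4*√9143/41 ≈ 9.3287)
-495 + (-9*(-8 - 8))*c = -495 + (-9*(-8 - 8))*(4*√9143/41) = -495 + (-9*(-16))*(4*√9143/41) = -495 + 144*(4*√9143/41) = -495 + 576*√9143/41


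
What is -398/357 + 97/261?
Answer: -23083/31059 ≈ -0.74320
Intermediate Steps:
-398/357 + 97/261 = -23083/31059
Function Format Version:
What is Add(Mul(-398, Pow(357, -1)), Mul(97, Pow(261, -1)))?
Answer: Rational(-23083, 31059) ≈ -0.74320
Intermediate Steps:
Add(Mul(-398, Pow(357, -1)), Mul(97, Pow(261, -1))) = Add(Mul(-398, Rational(1, 357)), Mul(97, Rational(1, 261))) = Add(Rational(-398, 357), Rational(97, 261)) = Rational(-23083, 31059)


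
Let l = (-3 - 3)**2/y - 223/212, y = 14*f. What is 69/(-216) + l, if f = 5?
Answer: -114467/133560 ≈ -0.85705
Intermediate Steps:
y = 70 (y = 14*5 = 70)
l = -3989/7420 (l = (-3 - 3)**2/70 - 223/212 = (-6)**2*(1/70) - 223*1/212 = 36*(1/70) - 223/212 = 18/35 - 223/212 = -3989/7420 ≈ -0.53760)
69/(-216) + l = 69/(-216) - 3989/7420 = 69*(-1/216) - 3989/7420 = -23/72 - 3989/7420 = -114467/133560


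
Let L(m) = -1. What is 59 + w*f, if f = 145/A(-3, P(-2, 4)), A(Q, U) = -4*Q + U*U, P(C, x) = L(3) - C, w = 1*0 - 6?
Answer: -103/13 ≈ -7.9231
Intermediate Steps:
w = -6 (w = 0 - 6 = -6)
P(C, x) = -1 - C
A(Q, U) = U**2 - 4*Q (A(Q, U) = -4*Q + U**2 = U**2 - 4*Q)
f = 145/13 (f = 145/((-1 - 1*(-2))**2 - 4*(-3)) = 145/((-1 + 2)**2 + 12) = 145/(1**2 + 12) = 145/(1 + 12) = 145/13 ≈ 11.154)
59 + w*f = 59 - 6*145/13 = 59 - 870/13 = -103/13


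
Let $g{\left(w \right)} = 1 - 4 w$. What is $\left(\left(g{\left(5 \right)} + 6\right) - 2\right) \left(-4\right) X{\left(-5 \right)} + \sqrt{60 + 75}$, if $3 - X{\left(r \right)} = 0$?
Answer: $180 + 3 \sqrt{15} \approx 191.62$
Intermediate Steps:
$X{\left(r \right)} = 3$ ($X{\left(r \right)} = 3 - 0 = 3 + 0 = 3$)
$\left(\left(g{\left(5 \right)} + 6\right) - 2\right) \left(-4\right) X{\left(-5 \right)} + \sqrt{60 + 75} = \left(\left(\left(1 - 20\right) + 6\right) - 2\right) \left(-4\right) 3 + \sqrt{60 + 75} = \left(\left(\left(1 - 20\right) + 6\right) - 2\right) \left(-4\right) 3 + \sqrt{135} = \left(\left(-19 + 6\right) - 2\right) \left(-4\right) 3 + 3 \sqrt{15} = \left(-13 - 2\right) \left(-4\right) 3 + 3 \sqrt{15} = \left(-15\right) \left(-4\right) 3 + 3 \sqrt{15} = 60 \cdot 3 + 3 \sqrt{15} = 180 + 3 \sqrt{15}$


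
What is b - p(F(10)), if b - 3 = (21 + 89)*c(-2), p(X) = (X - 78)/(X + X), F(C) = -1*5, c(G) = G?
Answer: -2253/10 ≈ -225.30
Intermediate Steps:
F(C) = -5
p(X) = (-78 + X)/(2*X) (p(X) = (-78 + X)/((2*X)) = (-78 + X)*(1/(2*X)) = (-78 + X)/(2*X))
b = -217 (b = 3 + (21 + 89)*(-2) = 3 + 110*(-2) = 3 - 220 = -217)
b - p(F(10)) = -217 - (-78 - 5)/(2*(-5)) = -217 - (-1)*(-83)/(2*5) = -217 - 1*83/10 = -217 - 83/10 = -2253/10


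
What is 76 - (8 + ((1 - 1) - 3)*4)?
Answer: 80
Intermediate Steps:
76 - (8 + ((1 - 1) - 3)*4) = 76 - (8 + (0 - 3)*4) = 76 - (8 - 3*4) = 76 - (8 - 12) = 76 - 1*(-4) = 76 + 4 = 80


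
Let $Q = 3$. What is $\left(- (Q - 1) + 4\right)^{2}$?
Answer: $4$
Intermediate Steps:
$\left(- (Q - 1) + 4\right)^{2} = \left(- (3 - 1) + 4\right)^{2} = \left(\left(-1\right) 2 + 4\right)^{2} = \left(-2 + 4\right)^{2} = 2^{2} = 4$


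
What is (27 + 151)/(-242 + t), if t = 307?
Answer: 178/65 ≈ 2.7385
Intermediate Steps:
(27 + 151)/(-242 + t) = (27 + 151)/(-242 + 307) = 178/65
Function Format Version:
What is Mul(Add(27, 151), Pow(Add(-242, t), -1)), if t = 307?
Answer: Rational(178, 65) ≈ 2.7385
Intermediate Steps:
Mul(Add(27, 151), Pow(Add(-242, t), -1)) = Mul(Add(27, 151), Pow(Add(-242, 307), -1)) = Mul(178, Pow(65, -1)) = Mul(178, Rational(1, 65)) = Rational(178, 65)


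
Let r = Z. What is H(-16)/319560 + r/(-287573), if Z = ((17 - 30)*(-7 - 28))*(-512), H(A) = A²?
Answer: 716522272/883623345 ≈ 0.81089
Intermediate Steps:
Z = -232960 (Z = -13*(-35)*(-512) = 455*(-512) = -232960)
r = -232960
H(-16)/319560 + r/(-287573) = (-16)²/319560 - 232960/(-287573) = 256*(1/319560) - 232960*(-1/287573) = 32/39945 + 17920/22121 = 716522272/883623345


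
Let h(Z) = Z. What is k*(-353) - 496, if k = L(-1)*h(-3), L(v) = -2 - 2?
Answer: -4732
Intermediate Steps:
L(v) = -4
k = 12 (k = -4*(-3) = 12)
k*(-353) - 496 = 12*(-353) - 496 = -4236 - 496 = -4732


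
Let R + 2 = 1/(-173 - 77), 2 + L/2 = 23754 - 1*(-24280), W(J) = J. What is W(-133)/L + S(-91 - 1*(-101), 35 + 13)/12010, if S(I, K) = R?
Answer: -5887639/3795160000 ≈ -0.0015514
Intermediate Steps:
L = 96064 (L = -4 + 2*(23754 - 1*(-24280)) = -4 + 2*(23754 + 24280) = -4 + 2*48034 = -4 + 96068 = 96064)
R = -501/250 (R = -2 + 1/(-173 - 77) = -2 + 1/(-250) = -2 - 1/250 = -501/250 ≈ -2.0040)
S(I, K) = -501/250
W(-133)/L + S(-91 - 1*(-101), 35 + 13)/12010 = -133/96064 - 501/250/12010 = -133*1/96064 - 501/250*1/12010 = -7/5056 - 501/3002500 = -5887639/3795160000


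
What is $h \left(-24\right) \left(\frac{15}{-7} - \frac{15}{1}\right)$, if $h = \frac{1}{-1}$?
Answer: $- \frac{2880}{7} \approx -411.43$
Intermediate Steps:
$h = -1$
$h \left(-24\right) \left(\frac{15}{-7} - \frac{15}{1}\right) = \left(-1\right) \left(-24\right) \left(\frac{15}{-7} - \frac{15}{1}\right) = 24 \left(15 \left(- \frac{1}{7}\right) - 15\right) = 24 \left(- \frac{15}{7} - 15\right) = 24 \left(- \frac{120}{7}\right) = - \frac{2880}{7}$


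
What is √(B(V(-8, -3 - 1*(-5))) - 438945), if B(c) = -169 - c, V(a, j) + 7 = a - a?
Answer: I*√439107 ≈ 662.65*I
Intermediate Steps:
V(a, j) = -7 (V(a, j) = -7 + (a - a) = -7 + 0 = -7)
√(B(V(-8, -3 - 1*(-5))) - 438945) = √((-169 - 1*(-7)) - 438945) = √((-169 + 7) - 438945) = √(-162 - 438945) = √(-439107) = I*√439107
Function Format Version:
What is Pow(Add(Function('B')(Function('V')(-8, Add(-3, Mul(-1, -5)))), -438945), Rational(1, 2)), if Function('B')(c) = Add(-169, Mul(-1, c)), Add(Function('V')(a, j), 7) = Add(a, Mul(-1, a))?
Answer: Mul(I, Pow(439107, Rational(1, 2))) ≈ Mul(662.65, I)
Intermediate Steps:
Function('V')(a, j) = -7 (Function('V')(a, j) = Add(-7, Add(a, Mul(-1, a))) = Add(-7, 0) = -7)
Pow(Add(Function('B')(Function('V')(-8, Add(-3, Mul(-1, -5)))), -438945), Rational(1, 2)) = Pow(Add(Add(-169, Mul(-1, -7)), -438945), Rational(1, 2)) = Pow(Add(Add(-169, 7), -438945), Rational(1, 2)) = Pow(Add(-162, -438945), Rational(1, 2)) = Pow(-439107, Rational(1, 2)) = Mul(I, Pow(439107, Rational(1, 2)))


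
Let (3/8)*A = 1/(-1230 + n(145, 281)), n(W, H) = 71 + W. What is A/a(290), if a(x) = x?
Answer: -2/220545 ≈ -9.0684e-6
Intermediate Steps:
A = -4/1521 (A = 8/(3*(-1230 + (71 + 145))) = 8/(3*(-1230 + 216)) = (8/3)/(-1014) = (8/3)*(-1/1014) = -4/1521 ≈ -0.0026299)
A/a(290) = -4/1521/290 = -4/1521*1/290 = -2/220545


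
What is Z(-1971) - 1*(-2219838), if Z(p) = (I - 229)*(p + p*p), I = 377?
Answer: 576884598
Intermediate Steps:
Z(p) = 148*p + 148*p**2 (Z(p) = (377 - 229)*(p + p*p) = 148*(p + p**2) = 148*p + 148*p**2)
Z(-1971) - 1*(-2219838) = 148*(-1971)*(1 - 1971) - 1*(-2219838) = 148*(-1971)*(-1970) + 2219838 = 574664760 + 2219838 = 576884598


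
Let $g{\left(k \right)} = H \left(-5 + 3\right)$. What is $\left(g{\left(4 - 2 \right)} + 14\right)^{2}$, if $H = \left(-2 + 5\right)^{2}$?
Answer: $16$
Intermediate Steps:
$H = 9$ ($H = 3^{2} = 9$)
$g{\left(k \right)} = -18$ ($g{\left(k \right)} = 9 \left(-5 + 3\right) = 9 \left(-2\right) = -18$)
$\left(g{\left(4 - 2 \right)} + 14\right)^{2} = \left(-18 + 14\right)^{2} = \left(-4\right)^{2} = 16$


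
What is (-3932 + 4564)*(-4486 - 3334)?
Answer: -4942240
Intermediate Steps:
(-3932 + 4564)*(-4486 - 3334) = 632*(-7820) = -4942240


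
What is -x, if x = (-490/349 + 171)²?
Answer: -3503337721/121801 ≈ -28763.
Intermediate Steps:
x = 3503337721/121801 (x = (-490*1/349 + 171)² = (-490/349 + 171)² = (59189/349)² = 3503337721/121801 ≈ 28763.)
-x = -1*3503337721/121801 = -3503337721/121801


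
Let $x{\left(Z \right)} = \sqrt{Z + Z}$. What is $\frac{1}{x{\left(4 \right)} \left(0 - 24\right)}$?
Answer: $- \frac{\sqrt{2}}{96} \approx -0.014731$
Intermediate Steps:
$x{\left(Z \right)} = \sqrt{2} \sqrt{Z}$ ($x{\left(Z \right)} = \sqrt{2 Z} = \sqrt{2} \sqrt{Z}$)
$\frac{1}{x{\left(4 \right)} \left(0 - 24\right)} = \frac{1}{\sqrt{2} \sqrt{4} \left(0 - 24\right)} = \frac{1}{\sqrt{2} \cdot 2 \left(-24\right)} = \frac{1}{2 \sqrt{2} \left(-24\right)} = \frac{1}{\left(-48\right) \sqrt{2}} = - \frac{\sqrt{2}}{96}$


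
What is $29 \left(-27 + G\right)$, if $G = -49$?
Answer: $-2204$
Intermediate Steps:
$29 \left(-27 + G\right) = 29 \left(-27 - 49\right) = 29 \left(-76\right) = -2204$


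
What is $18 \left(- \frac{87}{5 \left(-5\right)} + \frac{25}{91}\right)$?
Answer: $\frac{153756}{2275} \approx 67.585$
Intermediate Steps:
$18 \left(- \frac{87}{5 \left(-5\right)} + \frac{25}{91}\right) = 18 \left(- \frac{87}{-25} + 25 \cdot \frac{1}{91}\right) = 18 \left(\left(-87\right) \left(- \frac{1}{25}\right) + \frac{25}{91}\right) = 18 \left(\frac{87}{25} + \frac{25}{91}\right) = 18 \cdot \frac{8542}{2275} = \frac{153756}{2275}$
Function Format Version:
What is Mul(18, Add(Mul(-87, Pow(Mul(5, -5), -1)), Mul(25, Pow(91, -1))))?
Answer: Rational(153756, 2275) ≈ 67.585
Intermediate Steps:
Mul(18, Add(Mul(-87, Pow(Mul(5, -5), -1)), Mul(25, Pow(91, -1)))) = Mul(18, Add(Mul(-87, Pow(-25, -1)), Mul(25, Rational(1, 91)))) = Mul(18, Add(Mul(-87, Rational(-1, 25)), Rational(25, 91))) = Mul(18, Add(Rational(87, 25), Rational(25, 91))) = Mul(18, Rational(8542, 2275)) = Rational(153756, 2275)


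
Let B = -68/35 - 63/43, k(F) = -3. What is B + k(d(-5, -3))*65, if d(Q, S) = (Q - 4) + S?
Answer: -298604/1505 ≈ -198.41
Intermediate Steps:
d(Q, S) = -4 + Q + S (d(Q, S) = (-4 + Q) + S = -4 + Q + S)
B = -5129/1505 (B = -68*1/35 - 63*1/43 = -68/35 - 63/43 = -5129/1505 ≈ -3.4080)
B + k(d(-5, -3))*65 = -5129/1505 - 3*65 = -5129/1505 - 195 = -298604/1505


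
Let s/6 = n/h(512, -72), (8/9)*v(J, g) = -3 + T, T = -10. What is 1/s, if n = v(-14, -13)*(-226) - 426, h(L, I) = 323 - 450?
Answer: -254/34551 ≈ -0.0073515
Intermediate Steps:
h(L, I) = -127
v(J, g) = -117/8 (v(J, g) = 9*(-3 - 10)/8 = (9/8)*(-13) = -117/8)
n = 11517/4 (n = -117/8*(-226) - 426 = 13221/4 - 426 = 11517/4 ≈ 2879.3)
s = -34551/254 (s = 6*((11517/4)/(-127)) = 6*((11517/4)*(-1/127)) = 6*(-11517/508) = -34551/254 ≈ -136.03)
1/s = 1/(-34551/254) = -254/34551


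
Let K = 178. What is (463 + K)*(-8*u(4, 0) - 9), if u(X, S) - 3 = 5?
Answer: -46793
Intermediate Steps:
u(X, S) = 8 (u(X, S) = 3 + 5 = 8)
(463 + K)*(-8*u(4, 0) - 9) = (463 + 178)*(-8*8 - 9) = 641*(-64 - 9) = 641*(-73) = -46793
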